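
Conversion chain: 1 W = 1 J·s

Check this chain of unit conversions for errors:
The chain is incorrect (it contains an error).

Incorrect: Watt is J/s, not J·s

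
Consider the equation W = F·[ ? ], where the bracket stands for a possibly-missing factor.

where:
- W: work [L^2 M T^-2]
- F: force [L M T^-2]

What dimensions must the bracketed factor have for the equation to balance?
[L] — length (e.g. a distance d)

W has dimensions [L^2 M T^-2]; F has dimensions [L M T^-2].
The bracketed factor must supply [L^2 M T^-2] / [L M T^-2] = [L].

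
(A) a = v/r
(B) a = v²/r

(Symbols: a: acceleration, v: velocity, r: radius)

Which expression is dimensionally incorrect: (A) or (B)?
(A)

(A) a = v/r: LHS [L T^-2], RHS [T^-1] ✗
(B) a = v²/r: LHS [L T^-2], RHS [L T^-2] ✓

Expression (A) a = v/r is dimensionally incorrect.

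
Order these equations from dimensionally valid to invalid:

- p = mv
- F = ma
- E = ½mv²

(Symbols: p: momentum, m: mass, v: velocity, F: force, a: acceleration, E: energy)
Dimensionally correct: p = mv, F = ma, E = ½mv²
Dimensionally incorrect: none
Ordered (correct first, then incorrect): p = mv, F = ma, E = ½mv²

- p = mv: LHS [L M T^-1], RHS [L M T^-1] → correct ✓
- F = ma: LHS [L M T^-2], RHS [L M T^-2] → correct ✓
- E = ½mv²: LHS [L^2 M T^-2], RHS [L^2 M T^-2] → correct ✓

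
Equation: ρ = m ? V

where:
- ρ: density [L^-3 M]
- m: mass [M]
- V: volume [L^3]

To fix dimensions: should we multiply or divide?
division (÷): ρ = m ÷ V

ρ [L^-3 M]; m [M]; V [L^3].
m × V → [L^3 M] ✗
m ÷ V → [L^-3 M] ✓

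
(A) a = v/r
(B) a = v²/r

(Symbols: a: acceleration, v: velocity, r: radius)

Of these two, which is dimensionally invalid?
(A)

(A) a = v/r: LHS [L T^-2], RHS [T^-1] ✗
(B) a = v²/r: LHS [L T^-2], RHS [L T^-2] ✓

Expression (A) a = v/r is dimensionally incorrect.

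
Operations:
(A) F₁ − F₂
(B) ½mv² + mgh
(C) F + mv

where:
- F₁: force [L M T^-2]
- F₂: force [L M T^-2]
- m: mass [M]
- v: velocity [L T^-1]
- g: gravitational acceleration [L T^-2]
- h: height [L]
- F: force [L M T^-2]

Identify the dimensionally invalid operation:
(C) F + mv

(A) F₁ − F₂: F₁ [L M T^-2] and F₂ [L M T^-2] — same dimensions ✓
(B) ½mv² + mgh: ½mv² [L^2 M T^-2] and mgh [L^2 M T^-2] — same dimensions ✓
(C) F + mv: F [L M T^-2] and mv [L M T^-1] — different dimensions cannot be added/subtracted ✗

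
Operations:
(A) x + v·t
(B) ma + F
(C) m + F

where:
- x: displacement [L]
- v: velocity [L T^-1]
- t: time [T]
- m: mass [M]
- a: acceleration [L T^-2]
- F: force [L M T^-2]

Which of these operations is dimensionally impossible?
(C) m + F

(A) x + v·t: x [L] and v·t [L] — same dimensions ✓
(B) ma + F: ma [L M T^-2] and F [L M T^-2] — same dimensions ✓
(C) m + F: m [M] and F [L M T^-2] — different dimensions cannot be added/subtracted ✗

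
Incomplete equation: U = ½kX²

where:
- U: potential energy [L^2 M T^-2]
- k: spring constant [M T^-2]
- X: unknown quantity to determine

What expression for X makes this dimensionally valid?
X = x (displacement), dimensions [L]

U has dimensions [L^2 M T^-2]; the rest of the RHS (½k) has dimensions [M T^-2].
So X² must have dimensions [L^2], i.e. X has dimensions [L] — X = x (displacement).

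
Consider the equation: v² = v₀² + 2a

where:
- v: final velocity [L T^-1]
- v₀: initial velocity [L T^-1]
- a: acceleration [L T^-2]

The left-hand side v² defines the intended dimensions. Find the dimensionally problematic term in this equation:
The term 2a

Checking each RHS term against the LHS:
- v₀²: [L^2 T^-2] — matches v² [L^2 T^-2] ✓
- 2a: [L T^-2] — does NOT match v² [L^2 T^-2] ✗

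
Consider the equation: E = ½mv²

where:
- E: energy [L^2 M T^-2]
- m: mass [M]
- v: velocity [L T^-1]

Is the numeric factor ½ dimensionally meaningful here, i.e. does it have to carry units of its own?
No

E has dimensions [L^2 M T^-2] and mv² already has dimensions [L^2 M T^-2], so the equation balances without ½ contributing any dimensions. ½ is a pure (dimensionless) number; changing or removing it would not affect dimensional consistency.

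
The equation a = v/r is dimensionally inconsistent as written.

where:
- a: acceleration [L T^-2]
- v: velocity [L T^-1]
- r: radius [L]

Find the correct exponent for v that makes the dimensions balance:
The exponent of v should be 2: a = v^2/r

The LHS a has dimensions [L T^-2]; v has dimensions [L T^-1].
As written, the RHS v/r (exponent 1 on v) has dimensions [T^-1], which does not match.
With exponent 2, the RHS v^2/r has dimensions [L T^-2], matching the LHS.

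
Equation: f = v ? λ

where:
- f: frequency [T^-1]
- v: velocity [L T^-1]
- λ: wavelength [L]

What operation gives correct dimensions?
division (÷): f = v ÷ λ

f [T^-1]; v [L T^-1]; λ [L].
v × λ → [L^2 T^-1] ✗
v ÷ λ → [T^-1] ✓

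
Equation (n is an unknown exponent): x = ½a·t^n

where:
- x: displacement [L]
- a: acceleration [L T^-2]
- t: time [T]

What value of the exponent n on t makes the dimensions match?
n = 2

x has dimensions [L]; t has dimensions [T].
The rest of the RHS has dimensions [L T^-2], so t^n must supply [T^2].
With n = 2: ½a·t^2 has dimensions [L], matching the LHS ✓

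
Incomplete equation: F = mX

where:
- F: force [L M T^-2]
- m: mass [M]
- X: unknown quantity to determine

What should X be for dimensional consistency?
X = a (acceleration), dimensions [L T^-2]

F has dimensions [L M T^-2]; the rest of the RHS (m) has dimensions [M].
So X must have dimensions [L T^-2] — X = a (acceleration).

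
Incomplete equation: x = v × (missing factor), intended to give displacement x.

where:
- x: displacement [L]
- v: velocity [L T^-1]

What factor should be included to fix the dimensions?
t (time), dimensions [T]

x has dimensions [L] and v has dimensions [L T^-1].
The missing factor must have dimensions [L] / [L T^-1] = [T], i.e. time (t).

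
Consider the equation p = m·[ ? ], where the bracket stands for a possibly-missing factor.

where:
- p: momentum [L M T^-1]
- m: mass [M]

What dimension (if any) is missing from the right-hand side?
[L T^-1] — velocity (e.g. v)

p has dimensions [L M T^-1]; m has dimensions [M].
The bracketed factor must supply [L M T^-1] / [M] = [L T^-1].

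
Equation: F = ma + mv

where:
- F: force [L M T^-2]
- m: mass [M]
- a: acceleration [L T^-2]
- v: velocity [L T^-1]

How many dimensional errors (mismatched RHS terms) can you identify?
1

LHS F: [L M T^-2]
- ma: [L M T^-2] ✓
- mv: [L M T^-1] ✗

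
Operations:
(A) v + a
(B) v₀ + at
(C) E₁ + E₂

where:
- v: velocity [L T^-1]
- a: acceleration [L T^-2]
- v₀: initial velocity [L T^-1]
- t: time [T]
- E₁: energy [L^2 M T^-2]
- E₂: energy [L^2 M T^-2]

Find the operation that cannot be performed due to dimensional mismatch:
(A) v + a

(A) v + a: v [L T^-1] and a [L T^-2] — different dimensions cannot be added/subtracted ✗
(B) v₀ + at: v₀ [L T^-1] and at [L T^-1] — same dimensions ✓
(C) E₁ + E₂: E₁ [L^2 M T^-2] and E₂ [L^2 M T^-2] — same dimensions ✓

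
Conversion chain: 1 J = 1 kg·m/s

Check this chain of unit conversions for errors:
The chain is incorrect (it contains an error).

Incorrect: Joule is kg·m²/s², not kg·m/s (that is momentum)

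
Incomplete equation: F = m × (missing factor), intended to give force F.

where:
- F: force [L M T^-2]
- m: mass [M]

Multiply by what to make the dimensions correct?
a (acceleration), dimensions [L T^-2]

F has dimensions [L M T^-2] and m has dimensions [M].
The missing factor must have dimensions [L M T^-2] / [M] = [L T^-2], i.e. acceleration (a).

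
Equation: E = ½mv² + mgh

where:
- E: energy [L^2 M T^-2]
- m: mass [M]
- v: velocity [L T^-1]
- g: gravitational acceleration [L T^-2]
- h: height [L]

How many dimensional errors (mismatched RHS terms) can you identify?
0

LHS E: [L^2 M T^-2]
- ½mv²: [L^2 M T^-2] ✓
- mgh: [L^2 M T^-2] ✓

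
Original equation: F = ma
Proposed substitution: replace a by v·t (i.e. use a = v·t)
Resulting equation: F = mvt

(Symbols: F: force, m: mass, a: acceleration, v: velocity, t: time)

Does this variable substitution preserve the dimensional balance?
No

[a] = [L T^-2] and [v·t] = [L]. These differ, so the substitution replaces a quantity by one of different dimensions and the result F = mvt has LHS [L M T^-2] vs RHS [L M] — inconsistent.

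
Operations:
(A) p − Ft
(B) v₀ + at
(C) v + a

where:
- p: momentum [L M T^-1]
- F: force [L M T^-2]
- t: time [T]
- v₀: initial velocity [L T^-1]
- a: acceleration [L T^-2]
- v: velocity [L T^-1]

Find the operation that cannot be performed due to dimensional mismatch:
(C) v + a

(A) p − Ft: p [L M T^-1] and Ft [L M T^-1] — same dimensions ✓
(B) v₀ + at: v₀ [L T^-1] and at [L T^-1] — same dimensions ✓
(C) v + a: v [L T^-1] and a [L T^-2] — different dimensions cannot be added/subtracted ✗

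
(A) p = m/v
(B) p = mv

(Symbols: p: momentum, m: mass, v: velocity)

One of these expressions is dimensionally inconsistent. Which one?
(A)

(A) p = m/v: LHS [L M T^-1], RHS [L^-1 M T] ✗
(B) p = mv: LHS [L M T^-1], RHS [L M T^-1] ✓

Expression (A) p = m/v is dimensionally incorrect.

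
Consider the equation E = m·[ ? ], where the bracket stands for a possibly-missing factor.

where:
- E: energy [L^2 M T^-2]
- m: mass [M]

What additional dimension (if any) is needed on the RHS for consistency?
[L^2 T^-2] — velocity squared (e.g. v²)

E has dimensions [L^2 M T^-2]; m has dimensions [M].
The bracketed factor must supply [L^2 M T^-2] / [M] = [L^2 T^-2].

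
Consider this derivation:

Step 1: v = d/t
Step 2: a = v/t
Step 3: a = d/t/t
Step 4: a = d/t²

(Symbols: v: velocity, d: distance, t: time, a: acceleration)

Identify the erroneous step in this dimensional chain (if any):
No step introduces an error — all steps are dimensionally consistent.

Step 1: v = d/t → LHS [L T^-1], RHS [L T^-1] ✓
Step 2: a = v/t → LHS [L T^-2], RHS [L T^-2] ✓
Step 3: a = d/t/t → LHS [L T^-2], RHS [L T^-2] ✓
Step 4: a = d/t² → LHS [L T^-2], RHS [L T^-2] ✓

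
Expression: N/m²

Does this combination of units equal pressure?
Yes

The expression N/m² has dimensions [L^-1 M T^-2], which is exactly pressure [L^-1 M T^-2].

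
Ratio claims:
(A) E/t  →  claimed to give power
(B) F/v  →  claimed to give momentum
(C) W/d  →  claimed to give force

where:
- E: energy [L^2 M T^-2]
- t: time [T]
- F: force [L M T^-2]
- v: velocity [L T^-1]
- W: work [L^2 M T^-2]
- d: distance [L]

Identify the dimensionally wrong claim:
(B) F/v does not give momentum

(A) E/t: [L^2 M T^-3] = power [L^2 M T^-3] ✓
(B) F/v: [M T^-1] ≠ momentum [L M T^-1] ✗
(C) W/d: [L M T^-2] = force [L M T^-2] ✓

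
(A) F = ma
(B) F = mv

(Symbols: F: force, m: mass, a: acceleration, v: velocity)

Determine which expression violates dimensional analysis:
(B)

(A) F = ma: LHS [L M T^-2], RHS [L M T^-2] ✓
(B) F = mv: LHS [L M T^-2], RHS [L M T^-1] ✗

Expression (B) F = mv is dimensionally incorrect.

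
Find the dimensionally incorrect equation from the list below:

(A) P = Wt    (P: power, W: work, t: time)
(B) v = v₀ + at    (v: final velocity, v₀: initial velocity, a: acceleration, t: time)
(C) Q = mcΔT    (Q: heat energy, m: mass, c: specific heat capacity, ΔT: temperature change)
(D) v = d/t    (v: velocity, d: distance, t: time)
(A) P = Wt

The equation (A) P = Wt is dimensionally incorrect.

LHS (P): [L^2 M T^-3]
RHS (Wt): [L^2 M T^-1] ✗

The dimensions do not match. The other three equations balance.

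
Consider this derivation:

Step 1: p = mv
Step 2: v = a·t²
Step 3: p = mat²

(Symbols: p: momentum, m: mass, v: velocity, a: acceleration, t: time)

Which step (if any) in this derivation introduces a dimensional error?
Step 2

Step 1: p = mv → LHS [L M T^-1], RHS [L M T^-1] ✓
Step 2: v = a·t² → LHS [L T^-1], RHS [L] ✗

The first dimensional inconsistency appears in step 2: v = a·t²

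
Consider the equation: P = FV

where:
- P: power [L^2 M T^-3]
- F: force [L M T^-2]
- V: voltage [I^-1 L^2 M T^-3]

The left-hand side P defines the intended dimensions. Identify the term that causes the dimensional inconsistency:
The right-hand side term FV

P has dimensions [L^2 M T^-3], but FV has dimensions [I^-1 L^3 M^2 T^-5], so the term FV is dimensionally wrong for P.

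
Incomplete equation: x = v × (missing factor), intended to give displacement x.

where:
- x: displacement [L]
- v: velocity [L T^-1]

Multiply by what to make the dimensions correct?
t (time), dimensions [T]

x has dimensions [L] and v has dimensions [L T^-1].
The missing factor must have dimensions [L] / [L T^-1] = [T], i.e. time (t).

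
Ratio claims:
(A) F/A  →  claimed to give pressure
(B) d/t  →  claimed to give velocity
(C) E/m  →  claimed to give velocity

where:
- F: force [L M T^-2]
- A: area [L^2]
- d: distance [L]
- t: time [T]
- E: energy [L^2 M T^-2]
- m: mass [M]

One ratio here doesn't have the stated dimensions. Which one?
(C) E/m does not give velocity

(A) F/A: [L^-1 M T^-2] = pressure [L^-1 M T^-2] ✓
(B) d/t: [L T^-1] = velocity [L T^-1] ✓
(C) E/m: [L^2 T^-2] ≠ velocity [L T^-1] ✗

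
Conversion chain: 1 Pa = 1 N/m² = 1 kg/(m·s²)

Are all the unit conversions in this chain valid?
The chain is correct (no errors).

Correct: Pascal is Newton per square meter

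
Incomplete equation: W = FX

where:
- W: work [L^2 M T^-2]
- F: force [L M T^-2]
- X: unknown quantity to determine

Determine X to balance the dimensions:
X = d (distance), dimensions [L]

W has dimensions [L^2 M T^-2]; the rest of the RHS (F) has dimensions [L M T^-2].
So X must have dimensions [L] — X = d (distance).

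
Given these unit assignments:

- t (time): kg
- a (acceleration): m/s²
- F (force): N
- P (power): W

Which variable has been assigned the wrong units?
t

The variable t (time) should have units s, not kg.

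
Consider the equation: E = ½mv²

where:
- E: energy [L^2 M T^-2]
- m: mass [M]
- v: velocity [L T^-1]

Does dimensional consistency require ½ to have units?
No

E has dimensions [L^2 M T^-2] and mv² already has dimensions [L^2 M T^-2], so the equation balances without ½ contributing any dimensions. ½ is a pure (dimensionless) number; changing or removing it would not affect dimensional consistency.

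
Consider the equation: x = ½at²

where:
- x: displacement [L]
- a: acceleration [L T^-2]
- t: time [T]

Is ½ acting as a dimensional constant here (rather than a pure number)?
No

x has dimensions [L] and at² already has dimensions [L], so the equation balances without ½ contributing any dimensions. ½ is a pure (dimensionless) number; changing or removing it would not affect dimensional consistency.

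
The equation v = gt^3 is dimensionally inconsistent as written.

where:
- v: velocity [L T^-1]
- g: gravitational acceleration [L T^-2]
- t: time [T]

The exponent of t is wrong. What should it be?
The exponent of t should be 1: v = gt

The LHS v has dimensions [L T^-1]; t has dimensions [T].
As written, the RHS gt^3 (exponent 3 on t) has dimensions [L T], which does not match.
With exponent 1, the RHS gt has dimensions [L T^-1], matching the LHS.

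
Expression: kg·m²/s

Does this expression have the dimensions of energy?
No

The expression kg·m²/s has dimensions [L^2 M T^-1], but energy has dimensions [L^2 M T^-2].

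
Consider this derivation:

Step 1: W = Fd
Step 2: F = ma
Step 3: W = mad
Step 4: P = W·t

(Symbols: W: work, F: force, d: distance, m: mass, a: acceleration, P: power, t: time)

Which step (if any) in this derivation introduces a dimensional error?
Step 4

Step 1: W = Fd → LHS [L^2 M T^-2], RHS [L^2 M T^-2] ✓
Step 2: F = ma → LHS [L M T^-2], RHS [L M T^-2] ✓
Step 3: W = mad → LHS [L^2 M T^-2], RHS [L^2 M T^-2] ✓
Step 4: P = W·t → LHS [L^2 M T^-3], RHS [L^2 M T^-1] ✗

The first dimensional inconsistency appears in step 4: P = W·t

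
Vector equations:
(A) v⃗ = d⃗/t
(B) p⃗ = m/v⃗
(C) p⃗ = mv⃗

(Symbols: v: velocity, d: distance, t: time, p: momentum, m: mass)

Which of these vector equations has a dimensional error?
(B) p⃗ = m/v⃗

(A) v⃗ = d⃗/t: LHS [L T^-1], RHS [L T^-1] ✓ — displacement (vector) divided by time (scalar)
(B) p⃗ = m/v⃗: LHS [L M T^-1], RHS [L^-1 M T] ✗ — momentum is mass times velocity; should be mv⃗ (and division by a vector is undefined)
(C) p⃗ = mv⃗: LHS [L M T^-1], RHS [L M T^-1] ✓ — mass (scalar) times velocity (vector)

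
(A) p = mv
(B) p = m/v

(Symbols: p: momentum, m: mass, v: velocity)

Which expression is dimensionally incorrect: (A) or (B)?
(B)

(A) p = mv: LHS [L M T^-1], RHS [L M T^-1] ✓
(B) p = m/v: LHS [L M T^-1], RHS [L^-1 M T] ✗

Expression (B) p = m/v is dimensionally incorrect.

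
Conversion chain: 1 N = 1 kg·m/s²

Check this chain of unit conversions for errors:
The chain is correct (no errors).

Correct: Newton is defined as kg·m/s²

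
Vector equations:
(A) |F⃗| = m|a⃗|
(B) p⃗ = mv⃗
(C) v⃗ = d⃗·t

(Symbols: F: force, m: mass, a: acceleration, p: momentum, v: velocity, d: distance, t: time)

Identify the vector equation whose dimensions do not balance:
(C) v⃗ = d⃗·t

(A) |F⃗| = m|a⃗|: LHS [L M T^-2], RHS [L M T^-2] ✓ — magnitudes of vectors are scalars
(B) p⃗ = mv⃗: LHS [L M T^-1], RHS [L M T^-1] ✓ — mass (scalar) times velocity (vector)
(C) v⃗ = d⃗·t: LHS [L T^-1], RHS [L T] ✗ — velocity is displacement per time; should be d⃗/t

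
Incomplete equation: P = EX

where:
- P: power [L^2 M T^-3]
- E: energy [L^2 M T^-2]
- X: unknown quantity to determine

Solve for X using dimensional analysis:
X = f (inverse time / frequency (1/t)), dimensions [T^-1]

P has dimensions [L^2 M T^-3]; the rest of the RHS (E) has dimensions [L^2 M T^-2].
So X must have dimensions [T^-1] — X = f (inverse time / frequency (1/t)).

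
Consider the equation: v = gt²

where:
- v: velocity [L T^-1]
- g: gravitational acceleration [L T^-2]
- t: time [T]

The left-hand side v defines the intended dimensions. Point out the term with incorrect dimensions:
The right-hand side term gt²

v has dimensions [L T^-1], but gt² has dimensions [L], so the term gt² is dimensionally wrong for v.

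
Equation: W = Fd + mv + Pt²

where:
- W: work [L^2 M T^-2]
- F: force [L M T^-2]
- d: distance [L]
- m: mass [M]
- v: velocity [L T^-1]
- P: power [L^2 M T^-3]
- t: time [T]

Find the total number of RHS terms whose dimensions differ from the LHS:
2

LHS W: [L^2 M T^-2]
- Fd: [L^2 M T^-2] ✓
- mv: [L M T^-1] ✗
- Pt²: [L^2 M T^-1] ✗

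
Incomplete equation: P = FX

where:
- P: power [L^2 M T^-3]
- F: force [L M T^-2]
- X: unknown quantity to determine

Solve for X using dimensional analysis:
X = v (velocity), dimensions [L T^-1]

P has dimensions [L^2 M T^-3]; the rest of the RHS (F) has dimensions [L M T^-2].
So X must have dimensions [L T^-1] — X = v (velocity).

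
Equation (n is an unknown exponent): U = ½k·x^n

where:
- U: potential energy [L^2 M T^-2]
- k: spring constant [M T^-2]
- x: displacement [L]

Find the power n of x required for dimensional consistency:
n = 2

U has dimensions [L^2 M T^-2]; x has dimensions [L].
The rest of the RHS has dimensions [M T^-2], so x^n must supply [L^2].
With n = 2: ½k·x^2 has dimensions [L^2 M T^-2], matching the LHS ✓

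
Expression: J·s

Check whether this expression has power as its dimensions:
No

The expression J·s has dimensions [L^2 M T^-1], but power has dimensions [L^2 M T^-3].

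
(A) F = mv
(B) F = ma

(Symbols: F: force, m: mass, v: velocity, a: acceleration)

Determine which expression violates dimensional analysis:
(A)

(A) F = mv: LHS [L M T^-2], RHS [L M T^-1] ✗
(B) F = ma: LHS [L M T^-2], RHS [L M T^-2] ✓

Expression (A) F = mv is dimensionally incorrect.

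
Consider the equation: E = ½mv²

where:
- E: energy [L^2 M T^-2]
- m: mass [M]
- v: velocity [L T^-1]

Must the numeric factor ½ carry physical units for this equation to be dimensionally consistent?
No

E has dimensions [L^2 M T^-2] and mv² already has dimensions [L^2 M T^-2], so the equation balances without ½ contributing any dimensions. ½ is a pure (dimensionless) number; changing or removing it would not affect dimensional consistency.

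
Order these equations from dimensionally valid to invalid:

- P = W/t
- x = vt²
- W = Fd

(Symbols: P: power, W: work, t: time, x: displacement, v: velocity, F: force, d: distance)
Dimensionally correct: P = W/t, W = Fd
Dimensionally incorrect: x = vt²
Ordered (correct first, then incorrect): P = W/t, W = Fd, x = vt²

- P = W/t: LHS [L^2 M T^-3], RHS [L^2 M T^-3] → correct ✓
- x = vt²: LHS [L], RHS [L T] → incorrect ✗
- W = Fd: LHS [L^2 M T^-2], RHS [L^2 M T^-2] → correct ✓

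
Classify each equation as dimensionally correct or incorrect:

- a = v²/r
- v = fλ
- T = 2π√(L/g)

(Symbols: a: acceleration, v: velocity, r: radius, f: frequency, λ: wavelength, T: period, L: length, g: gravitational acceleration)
Dimensionally correct: a = v²/r, v = fλ, T = 2π√(L/g)
Dimensionally incorrect: none
Ordered (correct first, then incorrect): a = v²/r, v = fλ, T = 2π√(L/g)

- a = v²/r: LHS [L T^-2], RHS [L T^-2] → correct ✓
- v = fλ: LHS [L T^-1], RHS [L T^-1] → correct ✓
- T = 2π√(L/g): LHS [T], RHS [T] → correct ✓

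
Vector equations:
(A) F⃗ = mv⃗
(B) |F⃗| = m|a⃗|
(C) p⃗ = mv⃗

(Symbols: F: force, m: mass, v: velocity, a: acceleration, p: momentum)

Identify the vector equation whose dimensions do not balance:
(A) F⃗ = mv⃗

(A) F⃗ = mv⃗: LHS [L M T^-2], RHS [L M T^-1] ✗ — mass times velocity is momentum, not force; should be ma⃗
(B) |F⃗| = m|a⃗|: LHS [L M T^-2], RHS [L M T^-2] ✓ — magnitudes of vectors are scalars
(C) p⃗ = mv⃗: LHS [L M T^-1], RHS [L M T^-1] ✓ — mass (scalar) times velocity (vector)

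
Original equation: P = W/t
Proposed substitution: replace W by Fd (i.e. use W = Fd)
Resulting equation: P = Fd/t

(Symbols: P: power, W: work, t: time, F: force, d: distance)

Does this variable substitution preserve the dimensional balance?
Yes

[W] = [L^2 M T^-2] and [Fd] = [L^2 M T^-2]. These match, so the substitution replaces a quantity by one of the same dimensions and the result P = Fd/t has LHS [L^2 M T^-3] vs RHS [L^2 M T^-3] — still consistent.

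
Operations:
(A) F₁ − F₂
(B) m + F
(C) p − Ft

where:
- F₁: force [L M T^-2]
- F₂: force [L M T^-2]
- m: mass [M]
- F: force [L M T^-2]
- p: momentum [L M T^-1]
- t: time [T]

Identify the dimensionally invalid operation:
(B) m + F

(A) F₁ − F₂: F₁ [L M T^-2] and F₂ [L M T^-2] — same dimensions ✓
(B) m + F: m [M] and F [L M T^-2] — different dimensions cannot be added/subtracted ✗
(C) p − Ft: p [L M T^-1] and Ft [L M T^-1] — same dimensions ✓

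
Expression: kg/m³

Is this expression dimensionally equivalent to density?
Yes

The expression kg/m³ has dimensions [L^-3 M], which is exactly density [L^-3 M].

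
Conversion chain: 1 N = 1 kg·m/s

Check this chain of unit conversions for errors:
The chain is incorrect (it contains an error).

Incorrect: Newton is kg·m/s², not kg·m/s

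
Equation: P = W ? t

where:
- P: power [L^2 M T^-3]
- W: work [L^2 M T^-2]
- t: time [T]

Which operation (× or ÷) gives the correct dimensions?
division (÷): P = W ÷ t

P [L^2 M T^-3]; W [L^2 M T^-2]; t [T].
W × t → [L^2 M T^-1] ✗
W ÷ t → [L^2 M T^-3] ✓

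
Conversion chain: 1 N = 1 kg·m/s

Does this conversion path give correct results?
The chain is incorrect (it contains an error).

Incorrect: Newton is kg·m/s², not kg·m/s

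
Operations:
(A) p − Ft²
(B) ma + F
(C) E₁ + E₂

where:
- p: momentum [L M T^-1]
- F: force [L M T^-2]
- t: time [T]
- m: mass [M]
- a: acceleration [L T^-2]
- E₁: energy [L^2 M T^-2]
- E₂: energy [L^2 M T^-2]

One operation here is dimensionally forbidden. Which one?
(A) p − Ft²

(A) p − Ft²: p [L M T^-1] and Ft² [L M] — different dimensions cannot be added/subtracted ✗
(B) ma + F: ma [L M T^-2] and F [L M T^-2] — same dimensions ✓
(C) E₁ + E₂: E₁ [L^2 M T^-2] and E₂ [L^2 M T^-2] — same dimensions ✓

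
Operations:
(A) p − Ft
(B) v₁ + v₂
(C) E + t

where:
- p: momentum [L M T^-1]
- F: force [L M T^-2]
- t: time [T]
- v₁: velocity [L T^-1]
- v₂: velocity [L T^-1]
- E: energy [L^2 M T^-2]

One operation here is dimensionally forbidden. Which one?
(C) E + t

(A) p − Ft: p [L M T^-1] and Ft [L M T^-1] — same dimensions ✓
(B) v₁ + v₂: v₁ [L T^-1] and v₂ [L T^-1] — same dimensions ✓
(C) E + t: E [L^2 M T^-2] and t [T] — different dimensions cannot be added/subtracted ✗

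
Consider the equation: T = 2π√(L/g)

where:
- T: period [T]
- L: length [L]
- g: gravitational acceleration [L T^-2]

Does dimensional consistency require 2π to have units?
No

T has dimensions [T] and √(L/g) already has dimensions [T], so the equation balances without 2π contributing any dimensions. 2π is a pure (dimensionless) number; changing or removing it would not affect dimensional consistency.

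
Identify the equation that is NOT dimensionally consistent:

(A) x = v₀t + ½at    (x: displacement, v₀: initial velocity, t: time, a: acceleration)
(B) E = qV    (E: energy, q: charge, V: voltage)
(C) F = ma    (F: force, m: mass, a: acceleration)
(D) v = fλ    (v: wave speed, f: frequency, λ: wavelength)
(A) x = v₀t + ½at

The equation (A) x = v₀t + ½at is dimensionally incorrect.

LHS (x): [L]
RHS terms:
  - v₀t: [L] ✓
  - ½at: [L T^-1] ✗ (does not match LHS)

The dimensions do not match. The other three equations balance.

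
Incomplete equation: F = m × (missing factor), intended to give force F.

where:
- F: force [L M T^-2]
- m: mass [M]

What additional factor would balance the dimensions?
a (acceleration), dimensions [L T^-2]

F has dimensions [L M T^-2] and m has dimensions [M].
The missing factor must have dimensions [L M T^-2] / [M] = [L T^-2], i.e. acceleration (a).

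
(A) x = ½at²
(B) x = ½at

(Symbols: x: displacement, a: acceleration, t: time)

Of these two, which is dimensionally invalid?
(B)

(A) x = ½at²: LHS [L], RHS [L] ✓
(B) x = ½at: LHS [L], RHS [L T^-1] ✗

Expression (B) x = ½at is dimensionally incorrect.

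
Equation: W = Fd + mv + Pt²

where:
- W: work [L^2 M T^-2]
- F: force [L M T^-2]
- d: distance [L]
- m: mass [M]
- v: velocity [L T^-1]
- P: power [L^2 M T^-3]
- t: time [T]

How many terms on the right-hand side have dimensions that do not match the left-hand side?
2

LHS W: [L^2 M T^-2]
- Fd: [L^2 M T^-2] ✓
- mv: [L M T^-1] ✗
- Pt²: [L^2 M T^-1] ✗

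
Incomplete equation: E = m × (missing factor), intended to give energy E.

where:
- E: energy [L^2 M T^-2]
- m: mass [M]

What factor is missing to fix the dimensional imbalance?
v² (velocity squared), dimensions [L^2 T^-2]

E has dimensions [L^2 M T^-2] and m has dimensions [M].
The missing factor must have dimensions [L^2 M T^-2] / [M] = [L^2 T^-2], i.e. velocity squared (v²).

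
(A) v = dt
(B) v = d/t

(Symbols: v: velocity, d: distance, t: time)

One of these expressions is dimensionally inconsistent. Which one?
(A)

(A) v = dt: LHS [L T^-1], RHS [L T] ✗
(B) v = d/t: LHS [L T^-1], RHS [L T^-1] ✓

Expression (A) v = dt is dimensionally incorrect.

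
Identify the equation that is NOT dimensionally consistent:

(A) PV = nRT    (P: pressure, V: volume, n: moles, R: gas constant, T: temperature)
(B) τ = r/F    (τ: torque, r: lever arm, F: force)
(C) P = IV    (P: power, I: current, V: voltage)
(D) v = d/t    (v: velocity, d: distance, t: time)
(B) τ = r/F

The equation (B) τ = r/F is dimensionally incorrect.

LHS (τ): [L^2 M T^-2]
RHS (r/F): [M^-1 T^2] ✗

The dimensions do not match. The other three equations balance.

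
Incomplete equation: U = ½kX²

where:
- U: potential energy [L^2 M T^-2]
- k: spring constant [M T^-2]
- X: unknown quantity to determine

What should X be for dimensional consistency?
X = x (displacement), dimensions [L]

U has dimensions [L^2 M T^-2]; the rest of the RHS (½k) has dimensions [M T^-2].
So X² must have dimensions [L^2], i.e. X has dimensions [L] — X = x (displacement).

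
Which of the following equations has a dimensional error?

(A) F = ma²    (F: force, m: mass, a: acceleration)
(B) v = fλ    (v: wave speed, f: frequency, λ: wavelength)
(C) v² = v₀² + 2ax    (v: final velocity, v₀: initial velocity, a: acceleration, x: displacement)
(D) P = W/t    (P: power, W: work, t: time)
(A) F = ma²

The equation (A) F = ma² is dimensionally incorrect.

LHS (F): [L M T^-2]
RHS (ma²): [L^2 M T^-4] ✗

The dimensions do not match. The other three equations balance.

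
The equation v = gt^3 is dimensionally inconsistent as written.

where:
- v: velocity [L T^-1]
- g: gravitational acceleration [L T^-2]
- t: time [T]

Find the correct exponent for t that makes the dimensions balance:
The exponent of t should be 1: v = gt

The LHS v has dimensions [L T^-1]; t has dimensions [T].
As written, the RHS gt^3 (exponent 3 on t) has dimensions [L T], which does not match.
With exponent 1, the RHS gt has dimensions [L T^-1], matching the LHS.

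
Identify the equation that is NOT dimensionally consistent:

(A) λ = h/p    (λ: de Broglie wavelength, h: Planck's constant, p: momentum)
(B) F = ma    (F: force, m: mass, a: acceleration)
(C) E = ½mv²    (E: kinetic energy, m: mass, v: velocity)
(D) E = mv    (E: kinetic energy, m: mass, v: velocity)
(D) E = mv

The equation (D) E = mv is dimensionally incorrect.

LHS (E): [L^2 M T^-2]
RHS (mv): [L M T^-1] ✗

The dimensions do not match. The other three equations balance.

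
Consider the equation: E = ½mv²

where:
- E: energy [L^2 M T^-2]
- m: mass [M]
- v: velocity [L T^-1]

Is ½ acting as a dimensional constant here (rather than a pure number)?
No

E has dimensions [L^2 M T^-2] and mv² already has dimensions [L^2 M T^-2], so the equation balances without ½ contributing any dimensions. ½ is a pure (dimensionless) number; changing or removing it would not affect dimensional consistency.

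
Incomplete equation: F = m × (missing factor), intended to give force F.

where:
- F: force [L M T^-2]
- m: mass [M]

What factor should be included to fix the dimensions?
a (acceleration), dimensions [L T^-2]

F has dimensions [L M T^-2] and m has dimensions [M].
The missing factor must have dimensions [L M T^-2] / [M] = [L T^-2], i.e. acceleration (a).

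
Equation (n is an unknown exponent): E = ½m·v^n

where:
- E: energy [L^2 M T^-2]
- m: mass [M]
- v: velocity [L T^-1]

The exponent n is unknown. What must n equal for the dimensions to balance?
n = 2

E has dimensions [L^2 M T^-2]; v has dimensions [L T^-1].
The rest of the RHS has dimensions [M], so v^n must supply [L^2 T^-2].
With n = 2: ½m·v^2 has dimensions [L^2 M T^-2], matching the LHS ✓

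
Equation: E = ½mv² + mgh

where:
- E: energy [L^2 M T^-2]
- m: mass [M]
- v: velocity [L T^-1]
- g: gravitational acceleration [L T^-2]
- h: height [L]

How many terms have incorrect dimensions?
0

LHS E: [L^2 M T^-2]
- ½mv²: [L^2 M T^-2] ✓
- mgh: [L^2 M T^-2] ✓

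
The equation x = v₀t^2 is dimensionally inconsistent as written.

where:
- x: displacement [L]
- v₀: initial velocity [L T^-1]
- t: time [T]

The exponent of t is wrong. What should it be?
The exponent of t should be 1: x = v₀t

The LHS x has dimensions [L]; t has dimensions [T].
As written, the RHS v₀t^2 (exponent 2 on t) has dimensions [L T], which does not match.
With exponent 1, the RHS v₀t has dimensions [L], matching the LHS.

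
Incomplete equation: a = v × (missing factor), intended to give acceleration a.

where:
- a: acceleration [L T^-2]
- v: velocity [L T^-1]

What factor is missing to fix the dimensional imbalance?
1/t (inverse time), dimensions [T^-1]

a has dimensions [L T^-2] and v has dimensions [L T^-1].
The missing factor must have dimensions [L T^-2] / [L T^-1] = [T^-1], i.e. inverse time (1/t).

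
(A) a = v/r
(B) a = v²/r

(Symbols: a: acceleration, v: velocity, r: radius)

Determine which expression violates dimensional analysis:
(A)

(A) a = v/r: LHS [L T^-2], RHS [T^-1] ✗
(B) a = v²/r: LHS [L T^-2], RHS [L T^-2] ✓

Expression (A) a = v/r is dimensionally incorrect.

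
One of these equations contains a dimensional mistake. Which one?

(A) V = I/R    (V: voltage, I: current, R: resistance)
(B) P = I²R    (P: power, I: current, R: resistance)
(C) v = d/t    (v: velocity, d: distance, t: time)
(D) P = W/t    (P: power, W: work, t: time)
(A) V = I/R

The equation (A) V = I/R is dimensionally incorrect.

LHS (V): [I^-1 L^2 M T^-3]
RHS (I/R): [I^3 L^-2 M^-1 T^3] ✗

The dimensions do not match. The other three equations balance.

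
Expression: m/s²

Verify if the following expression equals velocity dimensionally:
No

The expression m/s² has dimensions [L T^-2], but velocity has dimensions [L T^-1].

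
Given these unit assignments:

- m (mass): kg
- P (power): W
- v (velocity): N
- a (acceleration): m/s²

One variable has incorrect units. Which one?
v

The variable v (velocity) should have units m/s, not N.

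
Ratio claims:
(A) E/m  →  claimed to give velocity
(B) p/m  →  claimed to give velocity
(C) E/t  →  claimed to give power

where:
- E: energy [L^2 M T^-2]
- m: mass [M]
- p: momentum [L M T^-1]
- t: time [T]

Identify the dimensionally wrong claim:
(A) E/m does not give velocity

(A) E/m: [L^2 T^-2] ≠ velocity [L T^-1] ✗
(B) p/m: [L T^-1] = velocity [L T^-1] ✓
(C) E/t: [L^2 M T^-3] = power [L^2 M T^-3] ✓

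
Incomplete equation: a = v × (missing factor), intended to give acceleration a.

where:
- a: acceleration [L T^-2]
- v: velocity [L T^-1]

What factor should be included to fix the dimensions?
1/t (inverse time), dimensions [T^-1]

a has dimensions [L T^-2] and v has dimensions [L T^-1].
The missing factor must have dimensions [L T^-2] / [L T^-1] = [T^-1], i.e. inverse time (1/t).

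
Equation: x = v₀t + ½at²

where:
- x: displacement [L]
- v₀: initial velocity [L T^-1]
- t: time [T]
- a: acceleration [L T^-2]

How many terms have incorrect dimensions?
0

LHS x: [L]
- v₀t: [L] ✓
- ½at²: [L] ✓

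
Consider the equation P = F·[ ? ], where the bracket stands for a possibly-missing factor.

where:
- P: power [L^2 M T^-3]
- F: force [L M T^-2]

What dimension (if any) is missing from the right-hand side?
[L T^-1] — velocity (e.g. v)

P has dimensions [L^2 M T^-3]; F has dimensions [L M T^-2].
The bracketed factor must supply [L^2 M T^-3] / [L M T^-2] = [L T^-1].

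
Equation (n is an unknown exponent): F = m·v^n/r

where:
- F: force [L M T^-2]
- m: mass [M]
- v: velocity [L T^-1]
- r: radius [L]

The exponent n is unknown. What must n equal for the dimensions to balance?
n = 2

F has dimensions [L M T^-2]; v has dimensions [L T^-1].
The rest of the RHS has dimensions [L^-1 M], so v^n must supply [L^2 T^-2].
With n = 2: m·v^2/r has dimensions [L M T^-2], matching the LHS ✓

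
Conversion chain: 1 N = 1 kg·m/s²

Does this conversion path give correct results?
The chain is correct (no errors).

Correct: Newton is defined as kg·m/s²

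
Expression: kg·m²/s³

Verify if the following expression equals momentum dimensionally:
No

The expression kg·m²/s³ has dimensions [L^2 M T^-3], but momentum has dimensions [L M T^-1].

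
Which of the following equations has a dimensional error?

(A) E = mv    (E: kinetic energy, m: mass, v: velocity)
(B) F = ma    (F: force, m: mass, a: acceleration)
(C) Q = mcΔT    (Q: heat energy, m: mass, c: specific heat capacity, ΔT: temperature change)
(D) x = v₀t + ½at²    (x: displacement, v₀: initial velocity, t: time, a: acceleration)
(A) E = mv

The equation (A) E = mv is dimensionally incorrect.

LHS (E): [L^2 M T^-2]
RHS (mv): [L M T^-1] ✗

The dimensions do not match. The other three equations balance.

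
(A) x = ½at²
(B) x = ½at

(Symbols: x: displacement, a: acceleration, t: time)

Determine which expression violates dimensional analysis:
(B)

(A) x = ½at²: LHS [L], RHS [L] ✓
(B) x = ½at: LHS [L], RHS [L T^-1] ✗

Expression (B) x = ½at is dimensionally incorrect.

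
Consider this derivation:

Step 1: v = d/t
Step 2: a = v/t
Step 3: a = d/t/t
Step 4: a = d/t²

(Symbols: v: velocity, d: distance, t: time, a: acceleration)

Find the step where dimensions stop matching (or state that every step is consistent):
No step introduces an error — all steps are dimensionally consistent.

Step 1: v = d/t → LHS [L T^-1], RHS [L T^-1] ✓
Step 2: a = v/t → LHS [L T^-2], RHS [L T^-2] ✓
Step 3: a = d/t/t → LHS [L T^-2], RHS [L T^-2] ✓
Step 4: a = d/t² → LHS [L T^-2], RHS [L T^-2] ✓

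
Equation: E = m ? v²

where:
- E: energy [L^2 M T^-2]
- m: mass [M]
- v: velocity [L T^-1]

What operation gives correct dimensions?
multiplication (×): E = m × v²

E [L^2 M T^-2]; m [M]; v² [L^2 T^-2].
m × v² → [L^2 M T^-2] ✓
m ÷ v² → [L^-2 M T^2] ✗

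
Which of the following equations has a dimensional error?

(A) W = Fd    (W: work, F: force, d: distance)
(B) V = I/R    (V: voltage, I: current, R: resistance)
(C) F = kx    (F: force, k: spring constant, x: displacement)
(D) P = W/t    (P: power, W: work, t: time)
(B) V = I/R

The equation (B) V = I/R is dimensionally incorrect.

LHS (V): [I^-1 L^2 M T^-3]
RHS (I/R): [I^3 L^-2 M^-1 T^3] ✗

The dimensions do not match. The other three equations balance.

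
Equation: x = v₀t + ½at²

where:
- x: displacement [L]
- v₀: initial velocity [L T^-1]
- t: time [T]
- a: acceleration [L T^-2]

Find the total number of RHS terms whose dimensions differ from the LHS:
0

LHS x: [L]
- v₀t: [L] ✓
- ½at²: [L] ✓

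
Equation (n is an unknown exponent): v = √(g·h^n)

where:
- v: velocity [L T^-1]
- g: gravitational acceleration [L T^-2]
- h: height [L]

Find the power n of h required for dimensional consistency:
n = 1

v has dimensions [L T^-1]; h has dimensions [L].
With n = 1: √(g·h^1) has dimensions [L T^-1], matching the LHS ✓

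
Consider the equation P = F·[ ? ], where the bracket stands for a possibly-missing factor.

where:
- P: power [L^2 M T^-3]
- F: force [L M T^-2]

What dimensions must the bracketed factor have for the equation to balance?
[L T^-1] — velocity (e.g. v)

P has dimensions [L^2 M T^-3]; F has dimensions [L M T^-2].
The bracketed factor must supply [L^2 M T^-3] / [L M T^-2] = [L T^-1].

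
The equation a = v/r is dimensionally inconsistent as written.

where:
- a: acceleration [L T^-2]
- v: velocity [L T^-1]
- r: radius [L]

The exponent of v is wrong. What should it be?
The exponent of v should be 2: a = v^2/r

The LHS a has dimensions [L T^-2]; v has dimensions [L T^-1].
As written, the RHS v/r (exponent 1 on v) has dimensions [T^-1], which does not match.
With exponent 2, the RHS v^2/r has dimensions [L T^-2], matching the LHS.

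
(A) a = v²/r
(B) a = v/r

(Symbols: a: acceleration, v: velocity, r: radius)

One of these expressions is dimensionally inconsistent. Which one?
(B)

(A) a = v²/r: LHS [L T^-2], RHS [L T^-2] ✓
(B) a = v/r: LHS [L T^-2], RHS [T^-1] ✗

Expression (B) a = v/r is dimensionally incorrect.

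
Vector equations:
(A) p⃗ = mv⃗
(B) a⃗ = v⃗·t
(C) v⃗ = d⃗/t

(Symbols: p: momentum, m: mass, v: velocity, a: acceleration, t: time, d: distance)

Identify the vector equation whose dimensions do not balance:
(B) a⃗ = v⃗·t

(A) p⃗ = mv⃗: LHS [L M T^-1], RHS [L M T^-1] ✓ — mass (scalar) times velocity (vector)
(B) a⃗ = v⃗·t: LHS [L T^-2], RHS [L] ✗ — acceleration is velocity per time; should be v⃗/t
(C) v⃗ = d⃗/t: LHS [L T^-1], RHS [L T^-1] ✓ — displacement (vector) divided by time (scalar)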